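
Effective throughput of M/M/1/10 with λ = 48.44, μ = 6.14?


ρ = 7.8893; P_K = (1−ρ)ρ^10/(1−ρ^11) = 0.873245
λ_eff = λ(1 − P_K) = 48.44·(1 − 0.873245) = 48.44·0.126755 = 6.1400 /hr

Final: 6.1400 /hr


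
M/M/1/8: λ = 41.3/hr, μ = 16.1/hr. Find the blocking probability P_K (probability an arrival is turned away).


ρ = λ/μ = 41.3/16.1 = 2.5652
P_K = (1−ρ)ρ^K/(1−ρ^(K+1)) = (-1.5652·1874.966035)/(1 − 4809.695482)
= -2934.729447/-4808.695482 = 0.610296

Final: 0.610296


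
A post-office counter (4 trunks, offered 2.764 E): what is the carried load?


B(4,2.764) = 0.179672 (Erlang-B)
Carried load = a(1 − B) = 2.764·(1 − 0.179672) = 2.764·0.820328 = 2.2674 E

Final: 2.2674 Erlangs


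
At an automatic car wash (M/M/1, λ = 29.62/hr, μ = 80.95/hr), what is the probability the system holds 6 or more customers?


ρ = 29.62/80.95 = 0.3659
P(N ≥ n) = ρ^n = 0.3659^6 = 0.002400

Final: 0.002400


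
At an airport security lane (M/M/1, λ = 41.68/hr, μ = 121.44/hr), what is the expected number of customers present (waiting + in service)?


ρ = λ/μ = 41.68/121.44 = 0.3432
L = ρ/(1−ρ) = 0.3432/(1 − 0.3432) = 0.3432/0.6568 = 0.5226

Final: 0.5226


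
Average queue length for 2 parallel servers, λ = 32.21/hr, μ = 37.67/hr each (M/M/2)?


a = λ/μ = 0.8551; ρ = a/2 = 0.4275
P₀ = 0.401023
Lq = P₀·a^c·ρ / (c!·(1−ρ)²) = 0.401023·0.73112·0.4275/(2·0.32772)
= 0.19124

Final: 0.19124


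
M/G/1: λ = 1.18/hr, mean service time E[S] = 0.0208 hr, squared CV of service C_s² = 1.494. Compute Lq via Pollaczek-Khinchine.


ρ = λ·E[S] = 1.18·0.0208 = 0.02454
Lq = ρ²(1+C_s²)/(2(1−ρ)) = 0.0006024·(1+1.494)/(2·0.9755)
= 0.0006024·2.4940/1.9509 = 0.0007701

Final: 0.0007701


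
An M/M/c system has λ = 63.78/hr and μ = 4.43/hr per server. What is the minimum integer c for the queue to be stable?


Stability requires cμ > λ ⇔ c > λ/μ.
λ/μ = 63.78/4.43 = 14.3973
Minimum integer c = ⌊14.3973⌋ + 1 = 15
Check: 15·4.43 = 66.45 > 63.78, while 14·4.43 = 62.02 ≤ 63.78

Final: 15 servers


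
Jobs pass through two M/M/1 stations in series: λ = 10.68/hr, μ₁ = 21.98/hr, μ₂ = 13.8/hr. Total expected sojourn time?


Each node sees arrival rate λ = 10.68/hr (tandem ⇒ throughput preserved).
W₁ = 1/(μ₁−λ) = 1/(21.98−10.68) = 0.08850 hr
W₂ = 1/(μ₂−λ) = 1/(13.8−10.68) = 0.32051 hr
W_total = W₁ + W₂ = 0.08850 + 0.32051 = 0.40901 hr

Final: 0.40901 hr


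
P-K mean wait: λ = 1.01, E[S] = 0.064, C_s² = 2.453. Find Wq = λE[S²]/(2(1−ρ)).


ρ = λ·E[S] = 1.01·0.064 = 0.06464
E[S²] = E[S]²(1+C_s²) = 0.064²·(1+2.453) = 0.014143
Wq = λ·E[S²]/(2(1−ρ)) = 1.01·0.014143/(2·0.9354) = 0.007636 hr

Final: 0.007636 hr


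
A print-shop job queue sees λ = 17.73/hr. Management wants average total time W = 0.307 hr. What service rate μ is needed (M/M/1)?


W = 1/(μ−λ) ⇒ μ − λ = 1/W = 1/0.307 = 3.2573
μ = λ + 1/W = 17.73 + 3.2573 = 20.9873 per hr

Final: 20.9873 /hr


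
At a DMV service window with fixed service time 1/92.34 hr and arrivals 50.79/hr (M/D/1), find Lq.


ρ = 50.79/92.34 = 0.5500
M/D/1: Lq = ρ²/(2(1−ρ)) = 0.3025/(2·0.4500) = 0.33618

Final: 0.33618


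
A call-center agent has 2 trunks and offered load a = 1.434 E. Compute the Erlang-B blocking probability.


B(c,a) = (a^c/c!) / Σ_{k=0}^{c} a^k/k!
a^2/2! = 1.028178
Σ terms (k=0..2): 1.00000 + 1.43400 + 1.02818 = 3.462178
B = 1.028178/3.462178 = 0.296974

Final: 0.296974


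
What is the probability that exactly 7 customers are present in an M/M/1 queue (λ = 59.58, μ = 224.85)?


ρ = 59.58/224.85 = 0.2650
P_n = (1−ρ)·ρ^n = (1 − 0.2650)·0.2650^7 = 0.7350·0.00009172 = 0.00006741

Final: 0.00006741


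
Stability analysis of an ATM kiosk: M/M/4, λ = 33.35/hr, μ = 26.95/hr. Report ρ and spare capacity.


Total capacity cμ = 4·26.95 = 107.80/hr
ρ = λ/(cμ) = 33.35/107.80 = 0.3094
Stable ⇔ ρ < 1: YES
Spare capacity = cμ − λ = 107.80 − 33.35 = 74.45/hr

Final: ρ = 0.3094; stable; margin = 74.45/hr


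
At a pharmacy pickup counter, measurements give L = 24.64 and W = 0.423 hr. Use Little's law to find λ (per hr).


λ = L/W = 24.64/0.423 = 58.2506 /hr

Final: 58.2506 /hr


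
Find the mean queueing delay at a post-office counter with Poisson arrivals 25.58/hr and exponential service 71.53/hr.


ρ = 25.58/71.53 = 0.3576
Wq = ρ/(μ−λ) = 0.3576/(71.53 − 25.58) = 0.3576/45.95 = 0.007783 hr

Final: 0.007783 hr


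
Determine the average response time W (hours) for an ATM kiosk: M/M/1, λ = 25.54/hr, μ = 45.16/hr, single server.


W = 1/(μ−λ) = 1/(45.16 − 25.54) = 1/19.62 = 0.05097 hr

Final: 0.05097 hr


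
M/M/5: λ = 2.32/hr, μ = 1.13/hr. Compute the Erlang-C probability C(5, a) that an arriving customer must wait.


a = λ/μ = 2.0531; ρ = a/5 = 0.4106
P₀ = 0.127240 (from M/M/c formula)
C(c,a) = [a^c/(c!(1−ρ))]·P₀ = [36.47940/(120·0.5894)]·0.127240
= 0.51579·0.127240 = 0.065629

Final: 0.065629


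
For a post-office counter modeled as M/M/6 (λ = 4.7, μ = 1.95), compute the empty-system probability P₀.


a = λ/μ = 4.7/1.95 = 2.4103; ρ = a/c = 0.4017
Σ_{k=0}^{5} a^k/k! (terms k=0..5) = 1.00000 + 2.41026 + 2.90467 + 2.33366 + 1.40618 + 0.67785 = 10.73262
Tail: a^6/(6!(1−ρ)) = 196.05570/(720·0.5983) = 0.45513
P₀ = 1/(10.73262 + 0.45513) = 1/11.18775 = 0.089383

Final: 0.089383


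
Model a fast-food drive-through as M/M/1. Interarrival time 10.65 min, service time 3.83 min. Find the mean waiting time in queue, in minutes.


λ = 60/10.65 = 5.6338 /hr
μ = 60/3.83 = 15.6658 /hr
ρ = λ/μ = 5.6338/15.6658 = 0.3596
Wq = ρ/(μ−λ) = 0.3596/(15.6658−5.6338) = 0.03585 hr
In minutes: 0.03585·60 = 2.151 min

Final: 2.151 min


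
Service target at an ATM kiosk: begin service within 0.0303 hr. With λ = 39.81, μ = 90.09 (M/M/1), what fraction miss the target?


ρ = 39.81/90.09 = 0.4419
P(Wq > t) = ρ·e^{−(μ−λ)t} = 0.4419·e^{−1.5235}
= 0.4419·0.217951 = 0.096311

Final: 0.096311


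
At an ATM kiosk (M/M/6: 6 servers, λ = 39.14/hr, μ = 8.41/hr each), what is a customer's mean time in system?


a = 4.6540; ρ = 0.7757; P₀ = 0.007466
Lq = P₀·a^c·ρ/(c!(1−ρ)²) = 1.62403
Wq = Lq/λ = 1.62403/39.14 = 0.04149 hr
W = Wq + 1/μ = 0.04149 + 0.11891 = 0.16040 hr

Final: 0.16040 hr


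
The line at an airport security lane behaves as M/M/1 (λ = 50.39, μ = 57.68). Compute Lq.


ρ = 50.39/57.68 = 0.8736
Lq = ρ²/(1−ρ) = 0.7632/0.1264 = 6.0386

Final: 6.0386


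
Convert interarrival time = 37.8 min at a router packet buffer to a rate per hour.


λ = 1/(interarrival time) in consistent units.
1 hour = 60 min, so λ = 60/37.8 = 1.5873 per hour

Final: 1.5873 /hr


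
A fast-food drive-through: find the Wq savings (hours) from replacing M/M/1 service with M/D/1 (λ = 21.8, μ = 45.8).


ρ = 21.8/45.8 = 0.4760
Wq(M/M/1) = ρ/(μ−λ) = 0.4760/24.00 = 0.01983 hr
Wq(M/D/1) = ρ/(2(μ−λ)) = 0.009916 hr
Savings = 0.01983 − 0.009916 = 0.009916 hr

Final: 0.009916 hr


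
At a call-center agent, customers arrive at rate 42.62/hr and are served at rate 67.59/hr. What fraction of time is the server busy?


ρ = λ/μ = 42.62/67.59 = 0.6306

Final: 0.6306


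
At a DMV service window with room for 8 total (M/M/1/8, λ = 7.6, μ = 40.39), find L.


ρ = 7.6/40.39 = 0.1882
L = ρ[1 − (K+1)ρ^K + Kρ^(K+1)] / [(1−ρ)(1−ρ^(K+1))]
Numerator: 0.1882·(1 − 9·0.000001572 + 8·0.0000002957) = 0.188163
Denominator: (0.8118)·(1.000000) = 0.811834
L = 0.188163/0.811834 = 0.2318

Final: 0.2318


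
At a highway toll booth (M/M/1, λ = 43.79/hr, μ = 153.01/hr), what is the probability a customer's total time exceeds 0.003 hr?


W ~ Exponential(μ−λ) for M/M/1.
μ − λ = 153.01 − 43.79 = 109.2200
P(W > t) = e^{−(μ−λ)t} = e^{−0.3277} = 0.720608

Final: 0.720608


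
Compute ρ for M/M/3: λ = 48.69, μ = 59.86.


ρ = λ/(cμ) = 48.69/(3·59.86) = 48.69/179.58 = 0.2711

Final: 0.2711


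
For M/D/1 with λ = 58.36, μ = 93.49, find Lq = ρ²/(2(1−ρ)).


ρ = 58.36/93.49 = 0.6242
M/D/1: Lq = ρ²/(2(1−ρ)) = 0.3897/(2·0.3758) = 0.51851

Final: 0.51851


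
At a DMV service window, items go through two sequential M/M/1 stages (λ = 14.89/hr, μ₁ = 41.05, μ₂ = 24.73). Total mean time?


Each node sees arrival rate λ = 14.89/hr (tandem ⇒ throughput preserved).
W₁ = 1/(μ₁−λ) = 1/(41.05−14.89) = 0.03823 hr
W₂ = 1/(μ₂−λ) = 1/(24.73−14.89) = 0.10163 hr
W_total = W₁ + W₂ = 0.03823 + 0.10163 = 0.13985 hr

Final: 0.13985 hr


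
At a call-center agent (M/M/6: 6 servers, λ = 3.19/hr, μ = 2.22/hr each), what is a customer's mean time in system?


a = 1.4369; ρ = 0.2395; P₀ = 0.237609
Lq = P₀·a^c·ρ/(c!(1−ρ)²) = 0.001203
Wq = Lq/λ = 0.001203/3.19 = 0.0003771 hr
W = Wq + 1/μ = 0.0003771 + 0.45045 = 0.45083 hr

Final: 0.45083 hr


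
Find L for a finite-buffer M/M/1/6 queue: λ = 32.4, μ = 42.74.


ρ = 32.4/42.74 = 0.7581
L = ρ[1 − (K+1)ρ^K + Kρ^(K+1)] / [(1−ρ)(1−ρ^(K+1))]
Numerator: 0.7581·(1 − 7·0.189785 + 6·0.143871) = 0.405362
Denominator: (0.2419)·(0.856129) = 0.207122
L = 0.405362/0.207122 = 1.9571

Final: 1.9571


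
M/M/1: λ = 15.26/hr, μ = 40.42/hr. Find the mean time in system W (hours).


W = 1/(μ−λ) = 1/(40.42 − 15.26) = 1/25.16 = 0.03975 hr

Final: 0.03975 hr


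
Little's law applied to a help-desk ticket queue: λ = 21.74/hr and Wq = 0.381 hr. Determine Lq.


Lq = λWq = 21.74·0.381 = 8.2829

Final: 8.2829


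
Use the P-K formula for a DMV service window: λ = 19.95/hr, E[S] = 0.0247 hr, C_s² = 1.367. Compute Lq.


ρ = λ·E[S] = 19.95·0.0247 = 0.4928
Lq = ρ²(1+C_s²)/(2(1−ρ)) = 0.2428·(1+1.367)/(2·0.5072)
= 0.2428·2.3670/1.0145 = 0.56655

Final: 0.56655


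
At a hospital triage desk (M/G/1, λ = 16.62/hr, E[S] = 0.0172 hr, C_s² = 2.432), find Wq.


ρ = λ·E[S] = 16.62·0.0172 = 0.2859
E[S²] = E[S]²(1+C_s²) = 0.0172²·(1+2.432) = 0.001015
Wq = λ·E[S²]/(2(1−ρ)) = 16.62·0.001015/(2·0.7141) = 0.01181 hr

Final: 0.01181 hr


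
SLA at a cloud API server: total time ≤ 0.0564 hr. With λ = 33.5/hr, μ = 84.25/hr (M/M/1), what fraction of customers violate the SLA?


W ~ Exponential(μ−λ) for M/M/1.
μ − λ = 84.25 − 33.5 = 50.7500
P(W > t) = e^{−(μ−λ)t} = e^{−2.8623} = 0.057137

Final: 0.057137


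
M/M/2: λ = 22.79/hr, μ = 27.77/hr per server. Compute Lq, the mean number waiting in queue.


a = λ/μ = 0.8207; ρ = a/2 = 0.4103
P₀ = 0.418103
Lq = P₀·a^c·ρ / (c!·(1−ρ)²) = 0.418103·0.67350·0.4103/(2·0.34770)
= 0.16616

Final: 0.16616


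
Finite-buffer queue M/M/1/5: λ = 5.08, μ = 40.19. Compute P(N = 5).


ρ = λ/μ = 5.08/40.19 = 0.1264
P_K = (1−ρ)ρ^K/(1−ρ^(K+1)) = (0.8736·0.00003226)/(1 − 0.000004078)
= 0.00002819/0.999996 = 0.00002819

Final: 0.00002819


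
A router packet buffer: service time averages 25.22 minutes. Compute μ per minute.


μ = 1/(service time) in consistent units.
1 minute = 1 min, so μ = 1/25.22 = 0.03965 per minute

Final: 0.03965 /min


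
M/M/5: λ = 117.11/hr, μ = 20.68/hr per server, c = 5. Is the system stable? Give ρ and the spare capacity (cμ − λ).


Total capacity cμ = 5·20.68 = 103.40/hr
ρ = λ/(cμ) = 117.11/103.40 = 1.1326
Stable ⇔ ρ < 1: NO
Spare capacity = cμ − λ = 103.40 − 117.11 = -13.71/hr

Final: ρ = 1.1326; unstable; margin = -13.71/hr


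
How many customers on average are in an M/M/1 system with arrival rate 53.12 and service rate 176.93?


ρ = λ/μ = 53.12/176.93 = 0.3002
L = ρ/(1−ρ) = 0.3002/(1 − 0.3002) = 0.3002/0.6998 = 0.4290

Final: 0.4290


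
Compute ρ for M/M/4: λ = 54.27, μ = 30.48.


ρ = λ/(cμ) = 54.27/(4·30.48) = 54.27/121.92 = 0.4451

Final: 0.4451


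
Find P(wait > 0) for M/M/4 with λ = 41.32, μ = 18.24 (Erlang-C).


a = λ/μ = 2.2654; ρ = a/4 = 0.5663
P₀ = 0.097095 (from M/M/c formula)
C(c,a) = [a^c/(c!(1−ρ))]·P₀ = [26.33552/(24·0.4337)]·0.097095
= 2.53034·0.097095 = 0.245684

Final: 0.245684


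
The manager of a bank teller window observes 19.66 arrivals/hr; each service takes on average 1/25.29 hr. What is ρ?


ρ = λ/μ = 19.66/25.29 = 0.7774

Final: 0.7774


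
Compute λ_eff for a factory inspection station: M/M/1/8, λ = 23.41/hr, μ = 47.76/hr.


ρ = 0.4902; P_K = (1−ρ)ρ^8/(1−ρ^9) = 0.001702
λ_eff = λ(1 − P_K) = 23.41·(1 − 0.001702) = 23.41·0.998298 = 23.3702 /hr

Final: 23.3702 /hr


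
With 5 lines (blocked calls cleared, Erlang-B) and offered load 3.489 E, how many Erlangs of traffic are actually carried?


B(5,3.489) = 0.153124 (Erlang-B)
Carried load = a(1 − B) = 3.489·(1 − 0.153124) = 3.489·0.846876 = 2.9547 E

Final: 2.9547 Erlangs


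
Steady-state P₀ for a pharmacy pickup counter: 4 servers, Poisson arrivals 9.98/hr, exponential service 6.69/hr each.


a = λ/μ = 9.98/6.69 = 1.4918; ρ = a/c = 0.3729
Σ_{k=0}^{3} a^k/k! (terms k=0..3) = 1.00000 + 1.49178 + 1.11270 + 0.55330 = 4.15778
Tail: a^4/(4!(1−ρ)) = 4.95242/(24·0.6271) = 0.32908
P₀ = 1/(4.15778 + 0.32908) = 1/4.48686 = 0.222873

Final: 0.222873


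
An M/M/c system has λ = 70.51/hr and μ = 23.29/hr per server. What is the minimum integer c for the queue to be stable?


Stability requires cμ > λ ⇔ c > λ/μ.
λ/μ = 70.51/23.29 = 3.0275
Minimum integer c = ⌊3.0275⌋ + 1 = 4
Check: 4·23.29 = 93.16 > 70.51, while 3·23.29 = 69.87 ≤ 70.51

Final: 4 servers


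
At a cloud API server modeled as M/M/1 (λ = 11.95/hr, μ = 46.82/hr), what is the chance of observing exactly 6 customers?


ρ = 11.95/46.82 = 0.2552
P_n = (1−ρ)·ρ^n = (1 − 0.2552)·0.2552^6 = 0.7448·0.0002765 = 0.0002059

Final: 0.0002059


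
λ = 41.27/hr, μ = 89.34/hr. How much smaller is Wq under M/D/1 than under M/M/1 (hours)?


ρ = 41.27/89.34 = 0.4619
Wq(M/M/1) = ρ/(μ−λ) = 0.4619/48.07 = 0.009610 hr
Wq(M/D/1) = ρ/(2(μ−λ)) = 0.004805 hr
Savings = 0.009610 − 0.004805 = 0.004805 hr

Final: 0.004805 hr


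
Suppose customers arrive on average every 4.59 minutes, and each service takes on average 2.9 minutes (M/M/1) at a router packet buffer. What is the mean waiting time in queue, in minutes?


λ = 60/4.59 = 13.0719 /hr
μ = 60/2.9 = 20.6897 /hr
ρ = λ/μ = 13.0719/20.6897 = 0.6318
Wq = ρ/(μ−λ) = 0.6318/(20.6897−13.0719) = 0.08294 hr
In minutes: 0.08294·60 = 4.976 min

Final: 4.976 min


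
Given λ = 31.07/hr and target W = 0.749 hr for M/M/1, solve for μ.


W = 1/(μ−λ) ⇒ μ − λ = 1/W = 1/0.749 = 1.3351
μ = λ + 1/W = 31.07 + 1.3351 = 32.4051 per hr

Final: 32.4051 /hr


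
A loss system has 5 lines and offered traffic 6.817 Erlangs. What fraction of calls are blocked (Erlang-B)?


B(c,a) = (a^c/c!) / Σ_{k=0}^{c} a^k/k!
a^5/5! = 122.683236
Σ terms (k=0..5): 1.00000 + 6.81700 + 23.23574 + 52.79936 + 89.98330 + 122.68324 = 296.518641
B = 122.683236/296.518641 = 0.413745

Final: 0.413745


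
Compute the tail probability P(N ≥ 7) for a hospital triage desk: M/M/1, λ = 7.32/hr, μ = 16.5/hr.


ρ = 7.32/16.5 = 0.4436
P(N ≥ n) = ρ^n = 0.4436^7 = 0.003382

Final: 0.003382


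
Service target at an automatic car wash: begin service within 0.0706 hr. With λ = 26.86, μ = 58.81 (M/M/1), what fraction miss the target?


ρ = 26.86/58.81 = 0.4567
P(Wq > t) = ρ·e^{−(μ−λ)t} = 0.4567·e^{−2.2557}
= 0.4567·0.104803 = 0.047866

Final: 0.047866


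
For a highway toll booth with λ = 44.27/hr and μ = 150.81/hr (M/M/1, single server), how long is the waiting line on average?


ρ = 44.27/150.81 = 0.2935
Lq = ρ²/(1−ρ) = 0.08617/0.7065 = 0.1220

Final: 0.1220


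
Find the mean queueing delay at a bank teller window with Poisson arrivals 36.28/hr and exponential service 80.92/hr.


ρ = 36.28/80.92 = 0.4483
Wq = ρ/(μ−λ) = 0.4483/(80.92 − 36.28) = 0.4483/44.64 = 0.01004 hr

Final: 0.01004 hr


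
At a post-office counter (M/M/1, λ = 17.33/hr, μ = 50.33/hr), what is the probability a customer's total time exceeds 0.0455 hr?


W ~ Exponential(μ−λ) for M/M/1.
μ − λ = 50.33 − 17.33 = 33.0000
P(W > t) = e^{−(μ−λ)t} = e^{−1.5015} = 0.222796

Final: 0.222796


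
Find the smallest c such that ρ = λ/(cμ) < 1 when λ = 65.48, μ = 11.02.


Stability requires cμ > λ ⇔ c > λ/μ.
λ/μ = 65.48/11.02 = 5.9419
Minimum integer c = ⌊5.9419⌋ + 1 = 6
Check: 6·11.02 = 66.12 > 65.48, while 5·11.02 = 55.10 ≤ 65.48

Final: 6 servers


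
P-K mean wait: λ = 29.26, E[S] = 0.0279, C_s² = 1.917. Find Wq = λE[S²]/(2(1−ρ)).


ρ = λ·E[S] = 29.26·0.0279 = 0.8164
E[S²] = E[S]²(1+C_s²) = 0.0279²·(1+1.917) = 0.002271
Wq = λ·E[S²]/(2(1−ρ)) = 29.26·0.002271/(2·0.1836) = 0.18089 hr

Final: 0.18089 hr


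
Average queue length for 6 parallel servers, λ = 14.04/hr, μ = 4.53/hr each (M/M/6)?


a = λ/μ = 3.0993; ρ = a/6 = 0.5166
P₀ = 0.044172
Lq = P₀·a^c·ρ / (c!·(1−ρ)²) = 0.044172·886.36671·0.5166/(720·0.23372)
= 0.12019

Final: 0.12019


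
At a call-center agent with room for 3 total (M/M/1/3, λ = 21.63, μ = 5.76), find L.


ρ = 21.63/5.76 = 3.7552
L = ρ[1 − (K+1)ρ^K + Kρ^(K+1)] / [(1−ρ)(1−ρ^(K+1))]
Numerator: 3.7552·(1 − 4·52.954407 + 3·198.854830) = 1448.559833
Denominator: (-2.7552)·(-197.854830) = 545.131276
L = 1448.559833/545.131276 = 2.6573

Final: 2.6573


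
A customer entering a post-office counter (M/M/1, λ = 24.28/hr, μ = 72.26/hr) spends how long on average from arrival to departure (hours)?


W = 1/(μ−λ) = 1/(72.26 − 24.28) = 1/47.98 = 0.02084 hr

Final: 0.02084 hr


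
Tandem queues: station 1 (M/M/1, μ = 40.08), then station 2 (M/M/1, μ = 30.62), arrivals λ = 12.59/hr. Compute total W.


Each node sees arrival rate λ = 12.59/hr (tandem ⇒ throughput preserved).
W₁ = 1/(μ₁−λ) = 1/(40.08−12.59) = 0.03638 hr
W₂ = 1/(μ₂−λ) = 1/(30.62−12.59) = 0.05546 hr
W_total = W₁ + W₂ = 0.03638 + 0.05546 = 0.09184 hr

Final: 0.09184 hr


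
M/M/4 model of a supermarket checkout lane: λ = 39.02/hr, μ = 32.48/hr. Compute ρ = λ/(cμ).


ρ = λ/(cμ) = 39.02/(4·32.48) = 39.02/129.92 = 0.3003

Final: 0.3003


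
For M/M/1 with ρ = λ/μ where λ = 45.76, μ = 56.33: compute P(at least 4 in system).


ρ = 45.76/56.33 = 0.8124
P(N ≥ n) = ρ^n = 0.8124^4 = 0.435497

Final: 0.435497


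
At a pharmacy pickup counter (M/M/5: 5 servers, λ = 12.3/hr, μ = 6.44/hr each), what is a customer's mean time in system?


a = 1.9099; ρ = 0.3820; P₀ = 0.147227
Lq = P₀·a^c·ρ/(c!(1−ρ)²) = 0.03119
Wq = Lq/λ = 0.03119/12.3 = 0.002535 hr
W = Wq + 1/μ = 0.002535 + 0.15528 = 0.15781 hr

Final: 0.15781 hr


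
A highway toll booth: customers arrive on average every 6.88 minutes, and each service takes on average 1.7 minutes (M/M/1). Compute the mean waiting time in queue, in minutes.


λ = 60/6.88 = 8.7209 /hr
μ = 60/1.7 = 35.2941 /hr
ρ = λ/μ = 8.7209/35.2941 = 0.2471
Wq = ρ/(μ−λ) = 0.2471/(35.2941−8.7209) = 0.009299 hr
In minutes: 0.009299·60 = 0.5579 min

Final: 0.5579 min


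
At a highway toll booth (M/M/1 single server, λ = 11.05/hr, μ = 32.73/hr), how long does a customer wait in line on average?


ρ = 11.05/32.73 = 0.3376
Wq = ρ/(μ−λ) = 0.3376/(32.73 − 11.05) = 0.3376/21.68 = 0.01557 hr

Final: 0.01557 hr


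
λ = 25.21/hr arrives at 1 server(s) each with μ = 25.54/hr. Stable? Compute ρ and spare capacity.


Total capacity cμ = 1·25.54 = 25.54/hr
ρ = λ/(cμ) = 25.21/25.54 = 0.9871
Stable ⇔ ρ < 1: YES
Spare capacity = cμ − λ = 25.54 − 25.21 = 0.33/hr

Final: ρ = 0.9871; stable; margin = 0.33/hr


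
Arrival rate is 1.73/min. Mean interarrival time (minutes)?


Mean interarrival time = 1/λ = 1/1.73 minute = 0.57803 minute
In minutes: 0.57803 × 1 = 0.5780 min

Final: 0.5780 min


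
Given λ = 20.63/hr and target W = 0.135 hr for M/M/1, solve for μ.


W = 1/(μ−λ) ⇒ μ − λ = 1/W = 1/0.135 = 7.4074
μ = λ + 1/W = 20.63 + 7.4074 = 28.0374 per hr

Final: 28.0374 /hr


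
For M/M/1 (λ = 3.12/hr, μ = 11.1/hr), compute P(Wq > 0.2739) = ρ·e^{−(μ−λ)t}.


ρ = 3.12/11.1 = 0.2811
P(Wq > t) = ρ·e^{−(μ−λ)t} = 0.2811·e^{−2.1857}
= 0.2811·0.112397 = 0.031593

Final: 0.031593


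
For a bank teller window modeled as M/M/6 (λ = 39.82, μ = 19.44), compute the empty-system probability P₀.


a = λ/μ = 39.82/19.44 = 2.0484; ρ = a/c = 0.3414
Σ_{k=0}^{5} a^k/k! (terms k=0..5) = 1.00000 + 2.04835 + 2.09788 + 1.43240 + 0.73351 + 0.30050 = 7.61264
Tail: a^6/(6!(1−ρ)) = 73.86351/(720·0.6586) = 0.15577
P₀ = 1/(7.61264 + 0.15577) = 1/7.76841 = 0.128727

Final: 0.128727


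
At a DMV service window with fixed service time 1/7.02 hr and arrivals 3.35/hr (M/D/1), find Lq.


ρ = 3.35/7.02 = 0.4772
M/D/1: Lq = ρ²/(2(1−ρ)) = 0.2277/(2·0.5228) = 0.21780

Final: 0.21780


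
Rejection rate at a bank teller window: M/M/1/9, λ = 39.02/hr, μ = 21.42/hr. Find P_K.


ρ = λ/μ = 39.02/21.42 = 1.8217
P_K = (1−ρ)ρ^K/(1−ρ^(K+1)) = (-0.8217·220.907361)/(1 − 402.418544)
= -181.511183/-401.418544 = 0.452174

Final: 0.452174


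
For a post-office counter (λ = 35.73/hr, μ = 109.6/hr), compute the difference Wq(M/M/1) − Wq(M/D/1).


ρ = 35.73/109.6 = 0.3260
Wq(M/M/1) = ρ/(μ−λ) = 0.3260/73.87 = 0.004413 hr
Wq(M/D/1) = ρ/(2(μ−λ)) = 0.002207 hr
Savings = 0.004413 − 0.002207 = 0.002207 hr

Final: 0.002207 hr


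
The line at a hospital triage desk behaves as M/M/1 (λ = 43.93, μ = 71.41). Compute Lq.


ρ = 43.93/71.41 = 0.6152
Lq = ρ²/(1−ρ) = 0.3784/0.3848 = 0.9834

Final: 0.9834


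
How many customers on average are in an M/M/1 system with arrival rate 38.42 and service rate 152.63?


ρ = λ/μ = 38.42/152.63 = 0.2517
L = ρ/(1−ρ) = 0.2517/(1 − 0.2517) = 0.2517/0.7483 = 0.3364

Final: 0.3364


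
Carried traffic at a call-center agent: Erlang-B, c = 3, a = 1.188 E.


B(3,1.188) = 0.088067 (Erlang-B)
Carried load = a(1 − B) = 1.188·(1 − 0.088067) = 1.188·0.911933 = 1.0834 E

Final: 1.0834 Erlangs


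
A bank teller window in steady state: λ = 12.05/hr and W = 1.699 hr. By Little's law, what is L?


L = λW = 12.05·1.699 = 20.4730

Final: 20.4730


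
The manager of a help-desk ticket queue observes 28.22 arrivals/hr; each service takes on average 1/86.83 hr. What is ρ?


ρ = λ/μ = 28.22/86.83 = 0.3250

Final: 0.3250


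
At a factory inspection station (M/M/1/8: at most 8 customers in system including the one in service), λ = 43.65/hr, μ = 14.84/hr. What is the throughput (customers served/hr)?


ρ = 2.9414; P_K = (1−ρ)ρ^8/(1−ρ^9) = 0.660063
λ_eff = λ(1 − P_K) = 43.65·(1 − 0.660063) = 43.65·0.339937 = 14.8383 /hr

Final: 14.8383 /hr


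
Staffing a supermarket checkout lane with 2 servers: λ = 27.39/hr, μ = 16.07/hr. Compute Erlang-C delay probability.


a = λ/μ = 1.7044; ρ = a/2 = 0.8522
P₀ = 0.079792 (from M/M/c formula)
C(c,a) = [a^c/(c!(1−ρ))]·P₀ = [2.90504/(2·0.1478)]·0.079792
= 9.82821·0.079792 = 0.784210

Final: 0.784210


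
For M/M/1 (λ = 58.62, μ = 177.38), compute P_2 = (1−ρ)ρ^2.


ρ = 58.62/177.38 = 0.3305
P_n = (1−ρ)·ρ^n = (1 − 0.3305)·0.3305^2 = 0.6695·0.109215 = 0.073122

Final: 0.073122


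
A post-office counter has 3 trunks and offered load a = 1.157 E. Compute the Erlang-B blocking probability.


B(c,a) = (a^c/c!) / Σ_{k=0}^{c} a^k/k!
a^3/3! = 0.258136
Σ terms (k=0..3): 1.00000 + 1.15700 + 0.66932 + 0.25814 = 3.084461
B = 0.258136/3.084461 = 0.083689

Final: 0.083689


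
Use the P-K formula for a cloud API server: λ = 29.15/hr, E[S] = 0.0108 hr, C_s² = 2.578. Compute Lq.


ρ = λ·E[S] = 29.15·0.0108 = 0.3148
Lq = ρ²(1+C_s²)/(2(1−ρ)) = 0.09911·(1+2.578)/(2·0.6852)
= 0.09911·3.5780/1.3704 = 0.25878

Final: 0.25878


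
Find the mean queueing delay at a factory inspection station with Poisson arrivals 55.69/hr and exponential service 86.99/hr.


ρ = 55.69/86.99 = 0.6402
Wq = ρ/(μ−λ) = 0.6402/(86.99 − 55.69) = 0.6402/31.30 = 0.02045 hr

Final: 0.02045 hr


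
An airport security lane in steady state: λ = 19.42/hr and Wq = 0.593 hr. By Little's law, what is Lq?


Lq = λWq = 19.42·0.593 = 11.5161

Final: 11.5161


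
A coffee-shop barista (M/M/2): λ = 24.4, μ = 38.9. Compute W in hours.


a = 0.6272; ρ = 0.3136; P₀ = 0.522505
Lq = P₀·a^c·ρ/(c!(1−ρ)²) = 0.06843
Wq = Lq/λ = 0.06843/24.4 = 0.002804 hr
W = Wq + 1/μ = 0.002804 + 0.02571 = 0.02851 hr

Final: 0.02851 hr


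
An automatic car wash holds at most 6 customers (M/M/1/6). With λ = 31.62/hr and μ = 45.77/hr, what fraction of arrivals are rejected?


ρ = λ/μ = 31.62/45.77 = 0.6908
P_K = (1−ρ)ρ^K/(1−ρ^(K+1)) = (0.3092·0.108714)/(1 − 0.075105)
= 0.033609/0.924895 = 0.036339

Final: 0.036339


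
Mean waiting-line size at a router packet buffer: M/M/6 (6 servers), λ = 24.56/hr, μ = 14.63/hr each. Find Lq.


a = λ/μ = 1.6787; ρ = a/6 = 0.2798
P₀ = 0.186514
Lq = P₀·a^c·ρ / (c!·(1−ρ)²) = 0.186514·22.38227·0.2798/(720·0.51870)
= 0.003128

Final: 0.003128


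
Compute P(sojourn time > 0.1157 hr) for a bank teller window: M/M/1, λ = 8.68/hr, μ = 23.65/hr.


W ~ Exponential(μ−λ) for M/M/1.
μ − λ = 23.65 − 8.68 = 14.9700
P(W > t) = e^{−(μ−λ)t} = e^{−1.7320} = 0.176925

Final: 0.176925


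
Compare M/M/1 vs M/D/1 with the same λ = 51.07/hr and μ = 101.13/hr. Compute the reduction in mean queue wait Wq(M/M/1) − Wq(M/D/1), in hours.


ρ = 51.07/101.13 = 0.5050
Wq(M/M/1) = ρ/(μ−λ) = 0.5050/50.06 = 0.01009 hr
Wq(M/D/1) = ρ/(2(μ−λ)) = 0.005044 hr
Savings = 0.01009 − 0.005044 = 0.005044 hr

Final: 0.005044 hr


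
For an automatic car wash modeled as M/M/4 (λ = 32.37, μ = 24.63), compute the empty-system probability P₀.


a = λ/μ = 32.37/24.63 = 1.3143; ρ = a/c = 0.3286
Σ_{k=0}^{3} a^k/k! (terms k=0..3) = 1.00000 + 1.31425 + 0.86363 + 0.37834 = 3.55622
Tail: a^4/(4!(1−ρ)) = 2.98341/(24·0.6714) = 0.18514
P₀ = 1/(3.55622 + 0.18514) = 1/3.74136 = 0.267283

Final: 0.267283


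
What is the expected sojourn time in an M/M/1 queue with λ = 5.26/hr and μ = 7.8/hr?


W = 1/(μ−λ) = 1/(7.8 − 5.26) = 1/2.54 = 0.3937 hr

Final: 0.3937 hr


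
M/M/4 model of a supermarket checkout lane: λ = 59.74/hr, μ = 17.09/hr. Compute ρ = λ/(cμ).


ρ = λ/(cμ) = 59.74/(4·17.09) = 59.74/68.36 = 0.8739

Final: 0.8739


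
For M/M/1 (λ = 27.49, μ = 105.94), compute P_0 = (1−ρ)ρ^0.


ρ = 27.49/105.94 = 0.2595
P_n = (1−ρ)·ρ^n = (1 − 0.2595)·0.2595^0 = 0.7405·1.000000 = 0.740513

Final: 0.740513


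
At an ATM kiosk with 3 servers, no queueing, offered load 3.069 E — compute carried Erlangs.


B(3,3.069) = 0.354345 (Erlang-B)
Carried load = a(1 − B) = 3.069·(1 − 0.354345) = 3.069·0.645655 = 1.9815 E

Final: 1.9815 Erlangs


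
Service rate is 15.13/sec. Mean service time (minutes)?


Mean service time = 1/μ = 1/15.13 second = 0.06609 second
In minutes: 0.06609 × 0.0166667 = 0.001102 min

Final: 0.001102 min


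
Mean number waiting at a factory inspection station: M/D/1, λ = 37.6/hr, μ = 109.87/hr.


ρ = 37.6/109.87 = 0.3422
M/D/1: Lq = ρ²/(2(1−ρ)) = 0.1171/(2·0.6578) = 0.08902

Final: 0.08902


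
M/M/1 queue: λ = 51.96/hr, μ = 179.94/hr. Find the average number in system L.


ρ = λ/μ = 51.96/179.94 = 0.2888
L = ρ/(1−ρ) = 0.2888/(1 − 0.2888) = 0.2888/0.7112 = 0.4060

Final: 0.4060


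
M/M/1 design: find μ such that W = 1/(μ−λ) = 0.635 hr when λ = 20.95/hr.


W = 1/(μ−λ) ⇒ μ − λ = 1/W = 1/0.635 = 1.5748
μ = λ + 1/W = 20.95 + 1.5748 = 22.5248 per hr

Final: 22.5248 /hr


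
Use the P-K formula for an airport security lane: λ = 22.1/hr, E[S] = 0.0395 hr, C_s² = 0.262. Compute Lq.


ρ = λ·E[S] = 22.1·0.0395 = 0.8730
Lq = ρ²(1+C_s²)/(2(1−ρ)) = 0.7620·(1+0.262)/(2·0.1270)
= 0.7620·1.2620/0.2541 = 3.78472

Final: 3.78472


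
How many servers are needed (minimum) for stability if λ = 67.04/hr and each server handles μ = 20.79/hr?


Stability requires cμ > λ ⇔ c > λ/μ.
λ/μ = 67.04/20.79 = 3.2246
Minimum integer c = ⌊3.2246⌋ + 1 = 4
Check: 4·20.79 = 83.16 > 67.04, while 3·20.79 = 62.37 ≤ 67.04

Final: 4 servers


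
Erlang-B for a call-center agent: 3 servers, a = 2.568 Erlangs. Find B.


B(c,a) = (a^c/c!) / Σ_{k=0}^{c} a^k/k!
a^3/3! = 2.822499
Σ terms (k=0..3): 1.00000 + 2.56800 + 3.29731 + 2.82250 = 9.687811
B = 2.822499/9.687811 = 0.291345

Final: 0.291345


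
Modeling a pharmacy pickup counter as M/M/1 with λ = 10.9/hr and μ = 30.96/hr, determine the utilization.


ρ = λ/μ = 10.9/30.96 = 0.3521

Final: 0.3521


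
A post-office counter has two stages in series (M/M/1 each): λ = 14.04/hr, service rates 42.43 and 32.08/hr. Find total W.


Each node sees arrival rate λ = 14.04/hr (tandem ⇒ throughput preserved).
W₁ = 1/(μ₁−λ) = 1/(42.43−14.04) = 0.03522 hr
W₂ = 1/(μ₂−λ) = 1/(32.08−14.04) = 0.05543 hr
W_total = W₁ + W₂ = 0.03522 + 0.05543 = 0.09066 hr

Final: 0.09066 hr


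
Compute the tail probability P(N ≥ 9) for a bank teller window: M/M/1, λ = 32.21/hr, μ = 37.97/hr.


ρ = 32.21/37.97 = 0.8483
P(N ≥ n) = ρ^n = 0.8483^9 = 0.227484

Final: 0.227484


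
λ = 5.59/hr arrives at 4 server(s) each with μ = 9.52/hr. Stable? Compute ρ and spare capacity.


Total capacity cμ = 4·9.52 = 38.08/hr
ρ = λ/(cμ) = 5.59/38.08 = 0.1468
Stable ⇔ ρ < 1: YES
Spare capacity = cμ − λ = 38.08 − 5.59 = 32.49/hr

Final: ρ = 0.1468; stable; margin = 32.49/hr


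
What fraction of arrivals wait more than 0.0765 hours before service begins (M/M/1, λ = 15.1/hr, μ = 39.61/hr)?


ρ = 15.1/39.61 = 0.3812
P(Wq > t) = ρ·e^{−(μ−λ)t} = 0.3812·e^{−1.8750}
= 0.3812·0.153353 = 0.058461

Final: 0.058461


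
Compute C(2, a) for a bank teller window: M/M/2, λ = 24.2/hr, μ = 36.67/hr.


a = λ/μ = 0.6599; ρ = a/2 = 0.3300
P₀ = 0.503793 (from M/M/c formula)
C(c,a) = [a^c/(c!(1−ρ))]·P₀ = [0.43552/(2·0.6700)]·0.503793
= 0.32500·0.503793 = 0.163733

Final: 0.163733


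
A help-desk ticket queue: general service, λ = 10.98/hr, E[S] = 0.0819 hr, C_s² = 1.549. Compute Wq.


ρ = λ·E[S] = 10.98·0.0819 = 0.8993
E[S²] = E[S]²(1+C_s²) = 0.0819²·(1+1.549) = 0.017098
Wq = λ·E[S²]/(2(1−ρ)) = 10.98·0.017098/(2·0.1007) = 0.93179 hr

Final: 0.93179 hr


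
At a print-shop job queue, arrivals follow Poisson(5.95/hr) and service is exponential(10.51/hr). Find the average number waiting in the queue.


ρ = 5.95/10.51 = 0.5661
Lq = ρ²/(1−ρ) = 0.3205/0.4339 = 0.7387

Final: 0.7387


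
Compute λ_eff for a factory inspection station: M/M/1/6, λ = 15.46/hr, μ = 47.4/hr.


ρ = 0.3262; P_K = (1−ρ)ρ^6/(1−ρ^7) = 0.0008115
λ_eff = λ(1 − P_K) = 15.46·(1 − 0.0008115) = 15.46·0.999188 = 15.4475 /hr

Final: 15.4475 /hr


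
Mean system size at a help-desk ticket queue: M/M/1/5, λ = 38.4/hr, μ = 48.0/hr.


ρ = 38.4/48.0 = 0.8000
L = ρ[1 − (K+1)ρ^K + Kρ^(K+1)] / [(1−ρ)(1−ρ^(K+1))]
Numerator: 0.8000·(1 − 6·0.327680 + 5·0.262144) = 0.275712
Denominator: (0.2000)·(0.737856) = 0.147571
L = 0.275712/0.147571 = 1.8683

Final: 1.8683


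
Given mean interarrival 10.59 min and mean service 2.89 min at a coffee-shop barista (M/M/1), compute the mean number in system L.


λ = 60/10.59 = 5.6657 /hr
μ = 60/2.89 = 20.7612 /hr
ρ = λ/μ = 5.6657/20.7612 = 0.2729
L = ρ/(1−ρ) = 0.2729/0.7271 = 0.3753

Final: 0.3753


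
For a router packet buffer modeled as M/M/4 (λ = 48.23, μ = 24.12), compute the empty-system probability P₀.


a = λ/μ = 48.23/24.12 = 1.9996; ρ = a/c = 0.4999
Σ_{k=0}^{3} a^k/k! (terms k=0..3) = 1.00000 + 1.99959 + 1.99917 + 1.33250 = 6.33126
Tail: a^4/(4!(1−ρ)) = 15.98674/(24·0.5001) = 1.33195
P₀ = 1/(6.33126 + 1.33195) = 1/7.66321 = 0.130494

Final: 0.130494


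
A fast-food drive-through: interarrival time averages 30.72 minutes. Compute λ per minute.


λ = 1/(interarrival time) in consistent units.
1 minute = 1 min, so λ = 1/30.72 = 0.03255 per minute

Final: 0.03255 /min


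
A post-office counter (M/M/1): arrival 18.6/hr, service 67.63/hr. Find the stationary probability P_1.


ρ = 18.6/67.63 = 0.2750
P_n = (1−ρ)·ρ^n = (1 − 0.2750)·0.2750^1 = 0.7250·0.275026 = 0.199387

Final: 0.199387


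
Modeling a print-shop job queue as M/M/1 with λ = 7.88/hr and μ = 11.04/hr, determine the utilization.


ρ = λ/μ = 7.88/11.04 = 0.7138

Final: 0.7138


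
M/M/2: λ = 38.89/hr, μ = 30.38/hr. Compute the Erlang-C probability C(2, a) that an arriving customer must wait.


a = λ/μ = 1.2801; ρ = a/2 = 0.6401
P₀ = 0.219468 (from M/M/c formula)
C(c,a) = [a^c/(c!(1−ρ))]·P₀ = [1.63870/(2·0.3599)]·0.219468
= 2.27635·0.219468 = 0.499587

Final: 0.499587


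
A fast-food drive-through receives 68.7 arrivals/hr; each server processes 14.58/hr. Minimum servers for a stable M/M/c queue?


Stability requires cμ > λ ⇔ c > λ/μ.
λ/μ = 68.7/14.58 = 4.7119
Minimum integer c = ⌊4.7119⌋ + 1 = 5
Check: 5·14.58 = 72.90 > 68.7, while 4·14.58 = 58.32 ≤ 68.7

Final: 5 servers


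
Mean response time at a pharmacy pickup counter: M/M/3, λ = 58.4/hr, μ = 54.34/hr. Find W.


a = 1.0747; ρ = 0.3582; P₀ = 0.336181
Lq = P₀·a^c·ρ/(c!(1−ρ)²) = 0.06050
Wq = Lq/λ = 0.06050/58.4 = 0.001036 hr
W = Wq + 1/μ = 0.001036 + 0.01840 = 0.01944 hr

Final: 0.01944 hr


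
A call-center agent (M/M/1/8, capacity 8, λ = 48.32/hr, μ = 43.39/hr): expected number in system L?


ρ = 48.32/43.39 = 1.1136
L = ρ[1 − (K+1)ρ^K + Kρ^(K+1)] / [(1−ρ)(1−ρ^(K+1))]
Numerator: 1.1136·(1 − 9·2.365365 + 8·2.634120) = 0.873824
Denominator: (-0.1136)·(-1.634120) = 0.185670
L = 0.873824/0.185670 = 4.7063

Final: 4.7063


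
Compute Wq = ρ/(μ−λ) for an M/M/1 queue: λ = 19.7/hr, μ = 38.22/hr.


ρ = 19.7/38.22 = 0.5154
Wq = ρ/(μ−λ) = 0.5154/(38.22 − 19.7) = 0.5154/18.52 = 0.02783 hr

Final: 0.02783 hr


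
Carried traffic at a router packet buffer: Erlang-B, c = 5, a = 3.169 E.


B(5,3.169) = 0.124689 (Erlang-B)
Carried load = a(1 − B) = 3.169·(1 − 0.124689) = 3.169·0.875311 = 2.7739 E

Final: 2.7739 Erlangs


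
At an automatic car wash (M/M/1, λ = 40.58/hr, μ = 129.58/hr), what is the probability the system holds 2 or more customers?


ρ = 40.58/129.58 = 0.3132
P(N ≥ n) = ρ^n = 0.3132^2 = 0.098073

Final: 0.098073


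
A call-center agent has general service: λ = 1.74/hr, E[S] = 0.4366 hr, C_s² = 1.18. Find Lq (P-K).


ρ = λ·E[S] = 1.74·0.4366 = 0.7597
Lq = ρ²(1+C_s²)/(2(1−ρ)) = 0.5771·(1+1.18)/(2·0.2403)
= 0.5771·2.1800/0.4806 = 2.61764

Final: 2.61764


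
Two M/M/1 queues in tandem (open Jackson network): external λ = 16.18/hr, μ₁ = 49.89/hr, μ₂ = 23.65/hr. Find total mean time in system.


Each node sees arrival rate λ = 16.18/hr (tandem ⇒ throughput preserved).
W₁ = 1/(μ₁−λ) = 1/(49.89−16.18) = 0.02966 hr
W₂ = 1/(μ₂−λ) = 1/(23.65−16.18) = 0.13387 hr
W_total = W₁ + W₂ = 0.02966 + 0.13387 = 0.16353 hr

Final: 0.16353 hr


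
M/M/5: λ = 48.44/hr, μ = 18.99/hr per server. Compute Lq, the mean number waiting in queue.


a = λ/μ = 2.5508; ρ = a/5 = 0.5102
P₀ = 0.075921
Lq = P₀·a^c·ρ / (c!·(1−ρ)²) = 0.075921·107.99306·0.5102/(120·0.23994)
= 0.14527

Final: 0.14527


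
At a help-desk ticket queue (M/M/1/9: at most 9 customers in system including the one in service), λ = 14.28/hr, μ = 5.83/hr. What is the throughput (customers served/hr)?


ρ = 2.4494; P_K = (1−ρ)ρ^9/(1−ρ^10) = 0.591813
λ_eff = λ(1 − P_K) = 14.28·(1 − 0.591813) = 14.28·0.408187 = 5.8289 /hr

Final: 5.8289 /hr


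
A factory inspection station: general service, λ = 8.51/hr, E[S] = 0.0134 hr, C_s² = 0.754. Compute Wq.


ρ = λ·E[S] = 8.51·0.0134 = 0.1140
E[S²] = E[S]²(1+C_s²) = 0.0134²·(1+0.754) = 0.0003149
Wq = λ·E[S²]/(2(1−ρ)) = 8.51·0.0003149/(2·0.8860) = 0.001513 hr

Final: 0.001513 hr


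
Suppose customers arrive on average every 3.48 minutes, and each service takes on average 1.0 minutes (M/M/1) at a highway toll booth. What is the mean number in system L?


λ = 60/3.48 = 17.2414 /hr
μ = 60/1.0 = 60.0000 /hr
ρ = λ/μ = 17.2414/60.0000 = 0.2874
L = ρ/(1−ρ) = 0.2874/0.7126 = 0.4032

Final: 0.4032


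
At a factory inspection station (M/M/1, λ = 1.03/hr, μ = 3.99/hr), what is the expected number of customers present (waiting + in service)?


ρ = λ/μ = 1.03/3.99 = 0.2581
L = ρ/(1−ρ) = 0.2581/(1 − 0.2581) = 0.2581/0.7419 = 0.3480

Final: 0.3480


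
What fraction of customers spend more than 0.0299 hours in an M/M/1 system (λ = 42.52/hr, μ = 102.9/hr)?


W ~ Exponential(μ−λ) for M/M/1.
μ − λ = 102.9 − 42.52 = 60.3800
P(W > t) = e^{−(μ−λ)t} = e^{−1.8054} = 0.164415

Final: 0.164415


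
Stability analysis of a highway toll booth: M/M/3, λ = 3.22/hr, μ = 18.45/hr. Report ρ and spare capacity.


Total capacity cμ = 3·18.45 = 55.35/hr
ρ = λ/(cμ) = 3.22/55.35 = 0.05818
Stable ⇔ ρ < 1: YES
Spare capacity = cμ − λ = 55.35 − 3.22 = 52.13/hr

Final: ρ = 0.05818; stable; margin = 52.13/hr


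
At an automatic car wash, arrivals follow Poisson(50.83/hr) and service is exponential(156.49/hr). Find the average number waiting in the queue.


ρ = 50.83/156.49 = 0.3248
Lq = ρ²/(1−ρ) = 0.1055/0.6752 = 0.1563

Final: 0.1563


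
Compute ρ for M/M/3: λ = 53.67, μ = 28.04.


ρ = λ/(cμ) = 53.67/(3·28.04) = 53.67/84.12 = 0.6380

Final: 0.6380


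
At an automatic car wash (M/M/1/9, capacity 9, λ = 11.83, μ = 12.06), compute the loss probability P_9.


ρ = λ/μ = 11.83/12.06 = 0.9809
P_K = (1−ρ)ρ^K/(1−ρ^(K+1)) = (0.01907·0.840886)/(1 − 0.824849)
= 0.016037/0.175151 = 0.091560

Final: 0.091560


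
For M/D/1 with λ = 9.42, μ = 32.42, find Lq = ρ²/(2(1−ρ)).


ρ = 9.42/32.42 = 0.2906
M/D/1: Lq = ρ²/(2(1−ρ)) = 0.08443/(2·0.7094) = 0.05950

Final: 0.05950


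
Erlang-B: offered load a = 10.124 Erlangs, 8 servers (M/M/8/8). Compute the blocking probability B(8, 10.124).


B(c,a) = (a^c/c!) / Σ_{k=0}^{c} a^k/k!
a^8/8! = 2737.137208
Σ terms (k=0..8): 1.00000 + 10.12400 + 51.24769 + 172.94386 + 437.72092 + 886.29732 + 1495.47901 + 2162.88993 + 2737.13721 = 7954.839946
B = 2737.137208/7954.839946 = 0.344085

Final: 0.344085


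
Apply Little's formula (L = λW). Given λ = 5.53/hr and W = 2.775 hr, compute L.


L = λW = 5.53·2.775 = 15.3458

Final: 15.3458


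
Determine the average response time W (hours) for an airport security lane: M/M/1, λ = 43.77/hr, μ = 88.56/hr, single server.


W = 1/(μ−λ) = 1/(88.56 − 43.77) = 1/44.79 = 0.02233 hr

Final: 0.02233 hr


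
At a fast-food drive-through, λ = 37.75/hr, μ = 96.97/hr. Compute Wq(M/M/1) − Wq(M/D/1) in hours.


ρ = 37.75/96.97 = 0.3893
Wq(M/M/1) = ρ/(μ−λ) = 0.3893/59.22 = 0.006574 hr
Wq(M/D/1) = ρ/(2(μ−λ)) = 0.003287 hr
Savings = 0.006574 − 0.003287 = 0.003287 hr

Final: 0.003287 hr


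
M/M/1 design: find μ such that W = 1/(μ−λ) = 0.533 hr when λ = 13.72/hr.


W = 1/(μ−λ) ⇒ μ − λ = 1/W = 1/0.533 = 1.8762
μ = λ + 1/W = 13.72 + 1.8762 = 15.5962 per hr

Final: 15.5962 /hr


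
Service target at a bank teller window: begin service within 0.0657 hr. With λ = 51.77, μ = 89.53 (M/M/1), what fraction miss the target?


ρ = 51.77/89.53 = 0.5782
P(Wq > t) = ρ·e^{−(μ−λ)t} = 0.5782·e^{−2.4808}
= 0.5782·0.083674 = 0.048384

Final: 0.048384
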